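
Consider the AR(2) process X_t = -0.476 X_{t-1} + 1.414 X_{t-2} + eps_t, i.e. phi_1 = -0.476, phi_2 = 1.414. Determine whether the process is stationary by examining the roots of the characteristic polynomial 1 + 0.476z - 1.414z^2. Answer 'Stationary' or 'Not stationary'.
\text{Not stationary}

The AR(p) characteristic polynomial is P(z) = 1 + 0.476z - 1.414z^2.
Stationarity requires all roots to lie outside the unit circle, i.e. |z| > 1 for every root.
Set 1 + (0.476) z + (-1.414) z^2 = 0, i.e. a z^2 + b z + c = 0 with a = -1.414, b = 0.476, c = 1.
Discriminant D = b^2 - 4ac = (0.476)^2 - 4*(-1.414)*1 = 0.226576 - (-5.656) = 5.882576.
D >= 0, so the roots are real: z = (-b +/- sqrt(D)) / (2a) = (-0.476 +/- 2.425402) / (-2.828).
  z_1 = (-0.476 + 2.425402) / (-2.828) = -0.6893,   |z_1| = 0.6893.
  z_2 = (-0.476 - 2.425402) / (-2.828) = 1.026,   |z_2| = 1.026.
Moduli of all roots: 0.6893, 1.0260.
All moduli strictly greater than 1? No.
Verdict: Not stationary.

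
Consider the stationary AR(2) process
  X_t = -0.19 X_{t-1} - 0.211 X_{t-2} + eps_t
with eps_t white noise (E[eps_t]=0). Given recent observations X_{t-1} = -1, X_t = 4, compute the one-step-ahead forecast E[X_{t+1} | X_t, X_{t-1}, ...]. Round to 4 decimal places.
E[X_{t+1} \mid \mathcal F_t] = -0.5490

For an AR(p) model X_t = c + sum_i phi_i X_{t-i} + eps_t, the
one-step-ahead conditional mean is
  E[X_{t+1} | X_t, ...] = c + sum_i phi_i X_{t+1-i}.
Substitute known values:
  E[X_{t+1} | ...] = (-0.19) * (4) + (-0.211) * (-1)
                   = -0.5490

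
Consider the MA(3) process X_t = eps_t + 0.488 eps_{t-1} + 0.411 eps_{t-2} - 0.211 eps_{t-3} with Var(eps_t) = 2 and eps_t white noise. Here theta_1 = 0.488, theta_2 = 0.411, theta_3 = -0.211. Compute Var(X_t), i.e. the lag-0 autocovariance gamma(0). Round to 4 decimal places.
\gamma(0) = 2.9032

For an MA(q) process X_t = eps_t + sum_i theta_i eps_{t-i} with
Var(eps_t) = sigma^2, the variance is
  gamma(0) = sigma^2 * (1 + sum_i theta_i^2).
  sum_i theta_i^2 = (0.488)^2 + (0.411)^2 + (-0.211)^2 = 0.238144 + 0.168921 + 0.044521 = 0.451586.
  gamma(0) = 2 * (1 + 0.451586) = 2 * 1.451586 = 2.903172, which rounds to 2.9032.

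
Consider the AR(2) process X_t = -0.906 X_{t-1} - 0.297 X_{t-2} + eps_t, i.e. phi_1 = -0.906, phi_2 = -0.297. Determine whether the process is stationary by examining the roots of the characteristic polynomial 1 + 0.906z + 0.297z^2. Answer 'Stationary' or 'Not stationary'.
\text{Stationary}

The AR(p) characteristic polynomial is P(z) = 1 + 0.906z + 0.297z^2.
Stationarity requires all roots to lie outside the unit circle, i.e. |z| > 1 for every root.
Set 1 + (0.906) z + (0.297) z^2 = 0, i.e. a z^2 + b z + c = 0 with a = 0.297, b = 0.906, c = 1.
Discriminant D = b^2 - 4ac = (0.906)^2 - 4*(0.297)*1 = 0.820836 - (1.188) = -0.367164.
D < 0, so the roots are the complex-conjugate pair z = (-b +/- i sqrt(-D)) / (2a) = -1.5253 +/- 1.0201i.
For a conjugate pair |z|^2 = z * conj(z) = (product of roots) = c/a = 1/(0.297) = 3.367003, so |z| = sqrt(3.367003) = 1.8349 for both roots.
Moduli of all roots: 1.8349, 1.8349.
All moduli strictly greater than 1? Yes.
Verdict: Stationary.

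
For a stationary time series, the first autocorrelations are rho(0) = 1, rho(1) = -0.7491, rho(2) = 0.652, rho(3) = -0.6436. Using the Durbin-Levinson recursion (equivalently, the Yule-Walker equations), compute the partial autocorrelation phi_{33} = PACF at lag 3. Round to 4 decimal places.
\phi_{33} = -0.2410

The PACF at lag k is phi_{kk}, the last component of the solution
to the Yule-Walker system G_k phi = r_k where
  (G_k)_{ij} = rho(|i - j|), (r_k)_i = rho(i), i,j = 1..k.
Equivalently, Durbin-Levinson gives phi_{kk} iteratively:
  phi_{11} = rho(1)
  phi_{kk} = [rho(k) - sum_{j=1..k-1} phi_{k-1,j} rho(k-j)]
            / [1 - sum_{j=1..k-1} phi_{k-1,j} rho(j)],
  phi_{k,j} = phi_{k-1,j} - phi_{kk} phi_{k-1,k-j},  j = 1..k-1.
Step k = 1:
  phi_11 = rho(1) = -0.7491.
Step k = 2:
  phi_22 = [rho(2) - phi_11 rho(1)] / [1 - phi_11 rho(1)] = [0.652 - (-0.7491)(-0.7491)] / [1 - (-0.7491)(-0.7491)]
         = 0.09084919 / 0.43884919 = 0.207017.
  Update: phi_21 = phi_11 - phi_22 phi_11 = -0.7491 - (0.207017)(-0.7491) = -0.594024.
Step k = 3:
  phi_33 = [rho(3) - phi_21 rho(2) - phi_22 rho(1)] / [1 - phi_21 rho(1) - phi_22 rho(2)]
    numerator   = -0.6436 - (-0.594024)(0.652) - (0.207017)(-0.7491) = -0.10122023
    denominator = 1 - (-0.594024)(-0.7491) - (0.207017)(0.652) = 0.42004187
  phi_33 = -0.10122023 / 0.42004187 = -0.241.
Therefore phi_{33} = -0.2410.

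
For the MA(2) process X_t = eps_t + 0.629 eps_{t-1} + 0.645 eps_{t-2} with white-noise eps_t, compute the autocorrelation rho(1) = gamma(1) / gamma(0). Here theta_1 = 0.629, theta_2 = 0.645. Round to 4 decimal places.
\rho(1) = 0.5711

For an MA(q) process with theta_0 = 1, the autocovariance is
  gamma(k) = sigma^2 * sum_{i=0..q-k} theta_i * theta_{i+k},
and rho(k) = gamma(k) / gamma(0). Sigma^2 cancels.
  numerator   = (1)*(0.629) + (0.629)*(0.645) = 1.034705.
  denominator = (1)^2 + (0.629)^2 + (0.645)^2 = 1.811666.
  rho(1) = 1.034705 / 1.811666 = 0.5711.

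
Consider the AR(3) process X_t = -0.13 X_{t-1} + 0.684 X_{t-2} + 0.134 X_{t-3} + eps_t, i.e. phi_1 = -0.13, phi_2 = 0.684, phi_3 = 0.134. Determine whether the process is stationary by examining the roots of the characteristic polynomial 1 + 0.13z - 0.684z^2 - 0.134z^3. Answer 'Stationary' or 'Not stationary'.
\text{Stationary}

The AR(p) characteristic polynomial is P(z) = 1 + 0.13z - 0.684z^2 - 0.134z^3.
Stationarity requires all roots to lie outside the unit circle, i.e. |z| > 1 for every root.
Degree 3: look for a simple real root z0 first, then factor out (1 - z/z0) and solve the remaining quadratic.
Testing z0 = -5: P(-5) = 1 + (0.13)(-5) + (-0.684)(-5)^2 + (-0.134)(-5)^3
  = 1 + (-0.65) + (-17.1) + (16.75) = 0.  So z_0 = -5 is a root, |z_0| = 5.
Divide out the factor (1 + 0.2 z) = (1 - z/z0) (since 1/z0 = -0.2):
  P(z) = (1 + 0.2 z)(1 + (-0.07) z + (-0.67) z^2)
  [check: z-coef -0.07 - (-0.2) = 0.13; z^2-coef -0.67 - (-0.2)(-0.07) = -0.684; z^3-coef -(-0.2)(-0.67) = -0.134.]
Remaining roots from the quadratic factor 1 + (-0.07) z + (-0.67) z^2:
  Set 1 + (-0.07) z + (-0.67) z^2 = 0, i.e. a z^2 + b z + c = 0 with a = -0.67, b = -0.07, c = 1.
  Discriminant D = b^2 - 4ac = (-0.07)^2 - 4*(-0.67)*1 = 0.0049 - (-2.68) = 2.6849.
  D >= 0, so the roots are real: z = (-b +/- sqrt(D)) / (2a) = (0.07 +/- 1.638566) / (-1.34).
    z_1 = (0.07 + 1.638566) / (-1.34) = -1.275,   |z_1| = 1.275.
    z_2 = (0.07 - 1.638566) / (-1.34) = 1.1706,   |z_2| = 1.1706.
Moduli of all roots: 5.0000, 1.2750, 1.1706.
All moduli strictly greater than 1? Yes.
Verdict: Stationary.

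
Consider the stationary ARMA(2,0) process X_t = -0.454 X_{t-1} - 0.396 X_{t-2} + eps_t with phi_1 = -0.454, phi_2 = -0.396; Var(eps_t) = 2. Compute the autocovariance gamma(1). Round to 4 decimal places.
\gamma(1) = -0.8626

Multiply the model equation by X_{t-k} and take expectations. With theta_0 = psi_0 = 1 and psi_j the MA(infinity) weights, this gives
  gamma(k) - sum_i phi_i gamma(k-i) = c_k,
  c_k = sigma^2 * sum_{j=k..q} theta_j psi_{j-k}   (c_k = 0 for k > q),
using gamma(-m) = gamma(m).
Pure AR (q = 0): c_0 = sigma^2 = 2, c_k = 0 for k >= 1.
Equations for k = 0, 1, 2 (AR order 2, c_2 = 0):
  (E0) gamma(0) = phi_1 gamma(1) + phi_2 gamma(2) + c_0
  (E1) gamma(1) = phi_1 gamma(0) + phi_2 gamma(1) + c_1
  (E2) gamma(2) = phi_1 gamma(1) + phi_2 gamma(0)
From (E1): gamma(1) = A gamma(0) + B with
  A = phi_1 / (1 - phi_2) = -0.454 / 1.396 = -0.325215,   B = c_1 / (1 - phi_2) = 0 / 1.396 = 0.
Insert (E2) into (E0): gamma(0) (1 - phi_2^2) = phi_1 (1 + phi_2) gamma(1) + c_0.
  phi_1 (1 + phi_2) = (-0.454)(0.604) = -0.274216,   1 - phi_2^2 = 0.843184.
Replace gamma(1) by A gamma(0) + B and collect gamma(0):
  gamma(0) [0.843184 - (-0.274216)(-0.325215)] = c_0 = 2
  gamma(0) * 0.754005 = 2
  gamma(0) = 2 / 0.754005 = 2.652503.
  gamma(1) = A gamma(0) = (-0.325215)(2.652503) = -0.862633.
Therefore gamma(1) = -0.8626 (to 4 decimal places).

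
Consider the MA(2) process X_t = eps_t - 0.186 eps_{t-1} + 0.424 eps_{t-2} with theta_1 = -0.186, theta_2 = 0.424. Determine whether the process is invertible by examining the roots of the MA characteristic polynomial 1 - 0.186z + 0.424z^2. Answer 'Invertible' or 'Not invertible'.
\text{Invertible}

The MA(q) characteristic polynomial is P(z) = 1 - 0.186z + 0.424z^2.
Invertibility requires all roots to lie outside the unit circle, i.e. |z| > 1 for every root.
Set 1 + (-0.186) z + (0.424) z^2 = 0, i.e. a z^2 + b z + c = 0 with a = 0.424, b = -0.186, c = 1.
Discriminant D = b^2 - 4ac = (-0.186)^2 - 4*(0.424)*1 = 0.034596 - (1.696) = -1.661404.
D < 0, so the roots are the complex-conjugate pair z = (-b +/- i sqrt(-D)) / (2a) = 0.2193 +/- 1.52i.
For a conjugate pair |z|^2 = z * conj(z) = (product of roots) = c/a = 1/(0.424) = 2.358491, so |z| = sqrt(2.358491) = 1.5357 for both roots.
Moduli of all roots: 1.5357, 1.5357.
All moduli strictly greater than 1? Yes.
Verdict: Invertible.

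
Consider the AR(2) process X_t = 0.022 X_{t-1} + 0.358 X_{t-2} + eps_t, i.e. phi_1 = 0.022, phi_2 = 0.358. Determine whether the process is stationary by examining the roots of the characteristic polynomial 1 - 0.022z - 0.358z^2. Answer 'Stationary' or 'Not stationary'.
\text{Stationary}

The AR(p) characteristic polynomial is P(z) = 1 - 0.022z - 0.358z^2.
Stationarity requires all roots to lie outside the unit circle, i.e. |z| > 1 for every root.
Set 1 + (-0.022) z + (-0.358) z^2 = 0, i.e. a z^2 + b z + c = 0 with a = -0.358, b = -0.022, c = 1.
Discriminant D = b^2 - 4ac = (-0.022)^2 - 4*(-0.358)*1 = 0.000484 - (-1.432) = 1.432484.
D >= 0, so the roots are real: z = (-b +/- sqrt(D)) / (2a) = (0.022 +/- 1.196864) / (-0.716).
  z_1 = (0.022 + 1.196864) / (-0.716) = -1.7023,   |z_1| = 1.7023.
  z_2 = (0.022 - 1.196864) / (-0.716) = 1.6409,   |z_2| = 1.6409.
Moduli of all roots: 1.7023, 1.6409.
All moduli strictly greater than 1? Yes.
Verdict: Stationary.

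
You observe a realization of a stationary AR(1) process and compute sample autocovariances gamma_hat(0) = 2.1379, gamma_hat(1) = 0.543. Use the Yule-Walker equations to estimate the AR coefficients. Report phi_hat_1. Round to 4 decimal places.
\hat\phi_{1} = 0.2540

The Yule-Walker equations for an AR(p) process read, in matrix form,
  Gamma_p phi = r_p,   with   (Gamma_p)_{ij} = gamma(|i - j|),
                       (r_p)_i = gamma(i),   i,j = 1..p.
Substitute the sample gammas (Toeplitz matrix and right-hand side of size 1):
  Gamma_p = [[2.1379]]
  r_p     = [0.543]
With p = 1 this is the single equation gamma(0) phi_1 = gamma(1):
  phi_hat_1 = gamma(1) / gamma(0) = 0.543 / 2.1379 = 0.2540.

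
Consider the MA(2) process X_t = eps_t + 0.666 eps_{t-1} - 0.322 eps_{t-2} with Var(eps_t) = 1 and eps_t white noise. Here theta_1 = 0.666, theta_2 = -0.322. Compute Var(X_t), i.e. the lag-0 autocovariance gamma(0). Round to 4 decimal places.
\gamma(0) = 1.5472

For an MA(q) process X_t = eps_t + sum_i theta_i eps_{t-i} with
Var(eps_t) = sigma^2, the variance is
  gamma(0) = sigma^2 * (1 + sum_i theta_i^2).
  sum_i theta_i^2 = (0.666)^2 + (-0.322)^2 = 0.443556 + 0.103684 = 0.54724.
  gamma(0) = 1 * (1 + 0.54724) = 1 * 1.54724 = 1.54724, which rounds to 1.5472.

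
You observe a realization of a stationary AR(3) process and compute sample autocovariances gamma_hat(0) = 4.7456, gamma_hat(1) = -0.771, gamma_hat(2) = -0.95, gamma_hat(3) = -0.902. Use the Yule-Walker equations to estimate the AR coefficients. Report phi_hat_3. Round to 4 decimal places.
\hat\phi_{3} = -0.2910

The Yule-Walker equations for an AR(p) process read, in matrix form,
  Gamma_p phi = r_p,   with   (Gamma_p)_{ij} = gamma(|i - j|),
                       (r_p)_i = gamma(i),   i,j = 1..p.
Substitute the sample gammas (Toeplitz matrix and right-hand side of size 3):
  Gamma_p = [[4.7456, -0.771, -0.95], [-0.771, 4.7456, -0.771], [-0.95, -0.771, 4.7456]]
  r_p     = [-0.771, -0.95, -0.902]
Written out (R1..R3):
  (R1) 4.7456 phi_1 - 0.771 phi_2 - 0.95 phi_3 = -0.771
  (R2) -0.771 phi_1 + 4.7456 phi_2 - 0.771 phi_3 = -0.95
  (R3) -0.95 phi_1 - 0.771 phi_2 + 4.7456 phi_3 = -0.902
Gaussian elimination:
  R2 <- R2 - (-0.771/4.7456) R1 = R2 - (-0.162466) R1:  4.620338 phi_2 - 0.925343 phi_3 = -1.075262
  R3 <- R3 - (-0.95/4.7456) R1 = R3 - (-0.200185) R1:  -0.925343 phi_2 + 4.555424 phi_3 = -1.056343
  R3 <- R3 - (-0.925343/4.620338) R2 = R3 - (-0.200276) R2:  4.3701 phi_3 = -1.271692
Back-substitution:
  phi_hat_3 = -1.271692 / 4.3701 = -0.290998
  phi_hat_2 = (-1.075262 - (-0.925343)(-0.290998)) / 4.620338 = -0.291004
  phi_hat_1 = (-0.771 - (-0.771)(-0.291004) - (-0.95)(-0.290998)) / 4.7456 = -0.267998
So phi_hat = [-0.2680, -0.2910, -0.2910].
Therefore phi_hat_3 = -0.2910.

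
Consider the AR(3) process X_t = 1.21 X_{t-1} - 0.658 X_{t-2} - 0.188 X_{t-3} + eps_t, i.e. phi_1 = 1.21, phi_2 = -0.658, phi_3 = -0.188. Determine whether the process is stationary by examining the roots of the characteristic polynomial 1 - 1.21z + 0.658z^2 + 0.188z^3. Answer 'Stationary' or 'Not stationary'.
\text{Stationary}

The AR(p) characteristic polynomial is P(z) = 1 - 1.21z + 0.658z^2 + 0.188z^3.
Stationarity requires all roots to lie outside the unit circle, i.e. |z| > 1 for every root.
Degree 3: look for a simple real root z0 first, then factor out (1 - z/z0) and solve the remaining quadratic.
Testing z0 = -5: P(-5) = 1 + (-1.21)(-5) + (0.658)(-5)^2 + (0.188)(-5)^3
  = 1 + (6.05) + (16.45) + (-23.5) = 0.  So z_0 = -5 is a root, |z_0| = 5.
Divide out the factor (1 + 0.2 z) = (1 - z/z0) (since 1/z0 = -0.2):
  P(z) = (1 + 0.2 z)(1 + (-1.41) z + (0.94) z^2)
  [check: z-coef -1.41 - (-0.2) = -1.21; z^2-coef 0.94 - (-0.2)(-1.41) = 0.658; z^3-coef -(-0.2)(0.94) = 0.188.]
Remaining roots from the quadratic factor 1 + (-1.41) z + (0.94) z^2:
  Set 1 + (-1.41) z + (0.94) z^2 = 0, i.e. a z^2 + b z + c = 0 with a = 0.94, b = -1.41, c = 1.
  Discriminant D = b^2 - 4ac = (-1.41)^2 - 4*(0.94)*1 = 1.9881 - (3.76) = -1.7719.
  D < 0, so the roots are the complex-conjugate pair z = (-b +/- i sqrt(-D)) / (2a) = 0.75 +/- 0.708i.
  For a conjugate pair |z|^2 = z * conj(z) = (product of roots) = c/a = 1/(0.94) = 1.06383, so |z| = sqrt(1.06383) = 1.0314 for both roots.
Moduli of all roots: 5.0000, 1.0314, 1.0314.
All moduli strictly greater than 1? Yes.
Verdict: Stationary.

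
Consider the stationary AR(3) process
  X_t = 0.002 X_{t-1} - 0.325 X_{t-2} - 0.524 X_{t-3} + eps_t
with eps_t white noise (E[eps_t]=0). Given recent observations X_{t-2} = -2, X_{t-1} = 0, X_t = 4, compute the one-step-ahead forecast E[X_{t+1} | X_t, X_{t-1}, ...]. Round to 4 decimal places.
E[X_{t+1} \mid \mathcal F_t] = 1.0560

For an AR(p) model X_t = c + sum_i phi_i X_{t-i} + eps_t, the
one-step-ahead conditional mean is
  E[X_{t+1} | X_t, ...] = c + sum_i phi_i X_{t+1-i}.
Substitute known values:
  E[X_{t+1} | ...] = (0.002) * (4) + (-0.325) * (0) + (-0.524) * (-2)
                   = 1.0560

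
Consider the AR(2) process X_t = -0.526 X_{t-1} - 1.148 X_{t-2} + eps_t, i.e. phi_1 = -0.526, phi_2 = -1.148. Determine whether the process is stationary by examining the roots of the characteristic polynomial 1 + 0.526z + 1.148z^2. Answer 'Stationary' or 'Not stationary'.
\text{Not stationary}

The AR(p) characteristic polynomial is P(z) = 1 + 0.526z + 1.148z^2.
Stationarity requires all roots to lie outside the unit circle, i.e. |z| > 1 for every root.
Set 1 + (0.526) z + (1.148) z^2 = 0, i.e. a z^2 + b z + c = 0 with a = 1.148, b = 0.526, c = 1.
Discriminant D = b^2 - 4ac = (0.526)^2 - 4*(1.148)*1 = 0.276676 - (4.592) = -4.315324.
D < 0, so the roots are the complex-conjugate pair z = (-b +/- i sqrt(-D)) / (2a) = -0.2291 +/- 0.9048i.
For a conjugate pair |z|^2 = z * conj(z) = (product of roots) = c/a = 1/(1.148) = 0.87108, so |z| = sqrt(0.87108) = 0.9333 for both roots.
Moduli of all roots: 0.9333, 0.9333.
All moduli strictly greater than 1? No.
Verdict: Not stationary.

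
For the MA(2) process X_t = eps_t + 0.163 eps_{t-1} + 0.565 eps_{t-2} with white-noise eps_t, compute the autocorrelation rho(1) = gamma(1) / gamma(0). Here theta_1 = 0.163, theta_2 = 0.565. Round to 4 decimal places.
\rho(1) = 0.1895

For an MA(q) process with theta_0 = 1, the autocovariance is
  gamma(k) = sigma^2 * sum_{i=0..q-k} theta_i * theta_{i+k},
and rho(k) = gamma(k) / gamma(0). Sigma^2 cancels.
  numerator   = (1)*(0.163) + (0.163)*(0.565) = 0.255095.
  denominator = (1)^2 + (0.163)^2 + (0.565)^2 = 1.345794.
  rho(1) = 0.255095 / 1.345794 = 0.1895.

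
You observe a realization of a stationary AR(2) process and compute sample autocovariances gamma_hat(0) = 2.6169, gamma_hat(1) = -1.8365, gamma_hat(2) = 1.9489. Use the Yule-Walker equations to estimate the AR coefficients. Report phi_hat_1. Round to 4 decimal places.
\hat\phi_{1} = -0.3530

The Yule-Walker equations for an AR(p) process read, in matrix form,
  Gamma_p phi = r_p,   with   (Gamma_p)_{ij} = gamma(|i - j|),
                       (r_p)_i = gamma(i),   i,j = 1..p.
Substitute the sample gammas (Toeplitz matrix and right-hand side of size 2):
  Gamma_p = [[2.6169, -1.8365], [-1.8365, 2.6169]]
  r_p     = [-1.8365, 1.9489]
Written out:
  2.6169 phi_1 - 1.8365 phi_2 = -1.8365
  -1.8365 phi_1 + 2.6169 phi_2 = 1.9489
Solve by Cramer's rule:
  det = gamma(0)^2 - gamma(1)^2 = (2.6169)^2 - (-1.8365)^2 = 6.84816561 - 3.37273225 = 3.47543336
  phi_hat_1 = [gamma(1) gamma(0) - gamma(1) gamma(2)] / det = [(-1.8365)(2.6169) - (-1.8365)(1.9489)] / 3.47543336 = -1.226782 / 3.47543336 = -0.353
  phi_hat_2 = [gamma(0) gamma(2) - gamma(1)^2] / det = [(2.6169)(1.9489) - (-1.8365)^2] / 3.47543336 = 1.72734416 / 3.47543336 = 0.497
So phi_hat = [-0.3530, 0.4970].
Therefore phi_hat_1 = -0.3530.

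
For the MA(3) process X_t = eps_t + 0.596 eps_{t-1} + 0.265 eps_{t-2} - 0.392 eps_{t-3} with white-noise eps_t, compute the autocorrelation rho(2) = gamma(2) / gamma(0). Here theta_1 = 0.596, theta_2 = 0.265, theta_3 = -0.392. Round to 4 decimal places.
\rho(2) = 0.0199

For an MA(q) process with theta_0 = 1, the autocovariance is
  gamma(k) = sigma^2 * sum_{i=0..q-k} theta_i * theta_{i+k},
and rho(k) = gamma(k) / gamma(0). Sigma^2 cancels.
  numerator   = (1)*(0.265) + (0.596)*(-0.392) = 0.031368.
  denominator = (1)^2 + (0.596)^2 + (0.265)^2 + (-0.392)^2 = 1.579105.
  rho(2) = 0.031368 / 1.579105 = 0.0199.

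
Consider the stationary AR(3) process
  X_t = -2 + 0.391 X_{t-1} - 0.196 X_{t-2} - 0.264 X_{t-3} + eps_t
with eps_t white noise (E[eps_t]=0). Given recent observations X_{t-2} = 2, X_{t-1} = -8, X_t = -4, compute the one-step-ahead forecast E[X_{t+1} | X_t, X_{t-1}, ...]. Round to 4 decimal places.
E[X_{t+1} \mid \mathcal F_t] = -2.5240

For an AR(p) model X_t = c + sum_i phi_i X_{t-i} + eps_t, the
one-step-ahead conditional mean is
  E[X_{t+1} | X_t, ...] = c + sum_i phi_i X_{t+1-i}.
Substitute known values:
  E[X_{t+1} | ...] = -2 + (0.391) * (-4) + (-0.196) * (-8) + (-0.264) * (2)
                   = -2.5240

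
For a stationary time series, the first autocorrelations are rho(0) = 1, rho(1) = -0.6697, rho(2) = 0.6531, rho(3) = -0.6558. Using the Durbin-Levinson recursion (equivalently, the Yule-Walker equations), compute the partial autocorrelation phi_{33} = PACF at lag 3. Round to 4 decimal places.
\phi_{33} = -0.2780

The PACF at lag k is phi_{kk}, the last component of the solution
to the Yule-Walker system G_k phi = r_k where
  (G_k)_{ij} = rho(|i - j|), (r_k)_i = rho(i), i,j = 1..k.
Equivalently, Durbin-Levinson gives phi_{kk} iteratively:
  phi_{11} = rho(1)
  phi_{kk} = [rho(k) - sum_{j=1..k-1} phi_{k-1,j} rho(k-j)]
            / [1 - sum_{j=1..k-1} phi_{k-1,j} rho(j)],
  phi_{k,j} = phi_{k-1,j} - phi_{kk} phi_{k-1,k-j},  j = 1..k-1.
Step k = 1:
  phi_11 = rho(1) = -0.6697.
Step k = 2:
  phi_22 = [rho(2) - phi_11 rho(1)] / [1 - phi_11 rho(1)] = [0.6531 - (-0.6697)(-0.6697)] / [1 - (-0.6697)(-0.6697)]
         = 0.20460191 / 0.55150191 = 0.37099.
  Update: phi_21 = phi_11 - phi_22 phi_11 = -0.6697 - (0.37099)(-0.6697) = -0.421248.
Step k = 3:
  phi_33 = [rho(3) - phi_21 rho(2) - phi_22 rho(1)] / [1 - phi_21 rho(1) - phi_22 rho(2)]
    numerator   = -0.6558 - (-0.421248)(0.6531) - (0.37099)(-0.6697) = -0.13223084
    denominator = 1 - (-0.421248)(-0.6697) - (0.37099)(0.6531) = 0.47559657
  phi_33 = -0.13223084 / 0.47559657 = -0.278.
Therefore phi_{33} = -0.2780.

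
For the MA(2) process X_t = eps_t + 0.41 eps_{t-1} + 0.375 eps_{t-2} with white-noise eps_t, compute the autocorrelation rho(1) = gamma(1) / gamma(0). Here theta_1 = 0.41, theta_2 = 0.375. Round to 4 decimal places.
\rho(1) = 0.4308

For an MA(q) process with theta_0 = 1, the autocovariance is
  gamma(k) = sigma^2 * sum_{i=0..q-k} theta_i * theta_{i+k},
and rho(k) = gamma(k) / gamma(0). Sigma^2 cancels.
  numerator   = (1)*(0.41) + (0.41)*(0.375) = 0.56375.
  denominator = (1)^2 + (0.41)^2 + (0.375)^2 = 1.308725.
  rho(1) = 0.56375 / 1.308725 = 0.4308.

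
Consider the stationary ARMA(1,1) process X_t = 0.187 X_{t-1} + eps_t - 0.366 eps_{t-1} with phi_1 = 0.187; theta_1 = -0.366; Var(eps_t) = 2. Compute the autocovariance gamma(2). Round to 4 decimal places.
\gamma(2) = -0.0646

Multiply the model equation by X_{t-k} and take expectations. With theta_0 = psi_0 = 1 and psi_j the MA(infinity) weights, this gives
  gamma(k) - sum_i phi_i gamma(k-i) = c_k,
  c_k = sigma^2 * sum_{j=k..q} theta_j psi_{j-k}   (c_k = 0 for k > q),
using gamma(-m) = gamma(m).
psi-weights needed (psi_j = theta_j + sum_i phi_i psi_{j-i}):
  psi_1 = theta_1 + phi_1 = -0.366 + (0.187) = -0.179
Right-hand sides:
  c_0 = sigma^2 (1 + theta_1 psi_1) = 2 * (1 + (-0.366)(-0.179)) = 2 * 1.065514 = 2.131028
  c_1 = sigma^2 theta_1 = 2 * (-0.366) = -0.732
  c_2 = 0
Equations for k = 0 and k = 1 (AR order 1):
  gamma(0) = phi_1 gamma(1) + c_0
  gamma(1) = phi_1 gamma(0) + c_1
Substituting the second into the first: gamma(0) (1 - phi_1^2) = c_0 + phi_1 c_1, so
  gamma(0) = (c_0 + phi_1 c_1) / (1 - phi_1^2) = (2.131028 + (0.187)(-0.732)) / (1 - (0.187)^2) = 1.994144 / 0.965031 = 2.066404.
  gamma(1) = phi_1 gamma(0) + c_1 = (0.187)(2.066404) + (-0.732) = -0.345582.
For k = 2 (> q): gamma(2) = phi_1 gamma(1) = (0.187)(-0.345582) = -0.064624.
Therefore gamma(2) = -0.0646 (to 4 decimal places).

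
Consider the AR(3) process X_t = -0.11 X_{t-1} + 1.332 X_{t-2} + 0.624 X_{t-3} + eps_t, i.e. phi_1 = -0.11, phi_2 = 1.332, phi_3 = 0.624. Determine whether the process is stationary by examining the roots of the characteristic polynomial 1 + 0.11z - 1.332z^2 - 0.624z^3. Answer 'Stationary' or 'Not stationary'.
\text{Not stationary}

The AR(p) characteristic polynomial is P(z) = 1 + 0.11z - 1.332z^2 - 0.624z^3.
Stationarity requires all roots to lie outside the unit circle, i.e. |z| > 1 for every root.
Degree 3: look for a simple real root z0 first, then factor out (1 - z/z0) and solve the remaining quadratic.
Testing z0 = -1.25: P(-1.25) = 1 + (0.11)(-1.25) + (-1.332)(-1.25)^2 + (-0.624)(-1.25)^3
  = 1 + (-0.1375) + (-2.08125) + (1.21875) = 0.  So z_0 = -1.25 is a root, |z_0| = 1.25.
Divide out the factor (1 + 0.8 z) = (1 - z/z0) (since 1/z0 = -0.8):
  P(z) = (1 + 0.8 z)(1 + (-0.69) z + (-0.78) z^2)
  [check: z-coef -0.69 - (-0.8) = 0.11; z^2-coef -0.78 - (-0.8)(-0.69) = -1.332; z^3-coef -(-0.8)(-0.78) = -0.624.]
Remaining roots from the quadratic factor 1 + (-0.69) z + (-0.78) z^2:
  Set 1 + (-0.69) z + (-0.78) z^2 = 0, i.e. a z^2 + b z + c = 0 with a = -0.78, b = -0.69, c = 1.
  Discriminant D = b^2 - 4ac = (-0.69)^2 - 4*(-0.78)*1 = 0.4761 - (-3.12) = 3.5961.
  D >= 0, so the roots are real: z = (-b +/- sqrt(D)) / (2a) = (0.69 +/- 1.896339) / (-1.56).
    z_1 = (0.69 + 1.896339) / (-1.56) = -1.6579,   |z_1| = 1.6579.
    z_2 = (0.69 - 1.896339) / (-1.56) = 0.7733,   |z_2| = 0.7733.
Moduli of all roots: 1.2500, 1.6579, 0.7733.
All moduli strictly greater than 1? No.
Verdict: Not stationary.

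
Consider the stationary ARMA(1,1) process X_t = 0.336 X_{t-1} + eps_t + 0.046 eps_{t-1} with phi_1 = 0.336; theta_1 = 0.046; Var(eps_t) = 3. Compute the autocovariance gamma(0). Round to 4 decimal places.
\gamma(0) = 3.4935

Multiply the model equation by X_{t-k} and take expectations. With theta_0 = psi_0 = 1 and psi_j the MA(infinity) weights, this gives
  gamma(k) - sum_i phi_i gamma(k-i) = c_k,
  c_k = sigma^2 * sum_{j=k..q} theta_j psi_{j-k}   (c_k = 0 for k > q),
using gamma(-m) = gamma(m).
psi-weights needed (psi_j = theta_j + sum_i phi_i psi_{j-i}):
  psi_1 = theta_1 + phi_1 = 0.046 + (0.336) = 0.382
Right-hand sides:
  c_0 = sigma^2 (1 + theta_1 psi_1) = 3 * (1 + (0.046)(0.382)) = 3 * 1.017572 = 3.052716
  c_1 = sigma^2 theta_1 = 3 * (0.046) = 0.138
  c_2 = 0
Equations for k = 0 and k = 1 (AR order 1):
  gamma(0) = phi_1 gamma(1) + c_0
  gamma(1) = phi_1 gamma(0) + c_1
Substituting the second into the first: gamma(0) (1 - phi_1^2) = c_0 + phi_1 c_1, so
  gamma(0) = (c_0 + phi_1 c_1) / (1 - phi_1^2) = (3.052716 + (0.336)(0.138)) / (1 - (0.336)^2) = 3.099084 / 0.887104 = 3.493484.
Therefore gamma(0) = 3.4935 (to 4 decimal places).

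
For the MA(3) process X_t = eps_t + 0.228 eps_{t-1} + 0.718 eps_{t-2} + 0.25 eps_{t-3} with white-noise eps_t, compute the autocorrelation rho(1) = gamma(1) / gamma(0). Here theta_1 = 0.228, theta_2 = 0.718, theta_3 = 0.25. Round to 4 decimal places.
\rho(1) = 0.3504

For an MA(q) process with theta_0 = 1, the autocovariance is
  gamma(k) = sigma^2 * sum_{i=0..q-k} theta_i * theta_{i+k},
and rho(k) = gamma(k) / gamma(0). Sigma^2 cancels.
  numerator   = (1)*(0.228) + (0.228)*(0.718) + (0.718)*(0.25) = 0.571204.
  denominator = (1)^2 + (0.228)^2 + (0.718)^2 + (0.25)^2 = 1.630008.
  rho(1) = 0.571204 / 1.630008 = 0.3504.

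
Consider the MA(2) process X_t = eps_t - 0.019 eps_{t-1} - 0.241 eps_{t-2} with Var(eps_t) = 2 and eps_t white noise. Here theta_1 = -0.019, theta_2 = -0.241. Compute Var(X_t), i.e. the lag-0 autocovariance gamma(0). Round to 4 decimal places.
\gamma(0) = 2.1169

For an MA(q) process X_t = eps_t + sum_i theta_i eps_{t-i} with
Var(eps_t) = sigma^2, the variance is
  gamma(0) = sigma^2 * (1 + sum_i theta_i^2).
  sum_i theta_i^2 = (-0.019)^2 + (-0.241)^2 = 0.000361 + 0.058081 = 0.058442.
  gamma(0) = 2 * (1 + 0.058442) = 2 * 1.058442 = 2.116884, which rounds to 2.1169.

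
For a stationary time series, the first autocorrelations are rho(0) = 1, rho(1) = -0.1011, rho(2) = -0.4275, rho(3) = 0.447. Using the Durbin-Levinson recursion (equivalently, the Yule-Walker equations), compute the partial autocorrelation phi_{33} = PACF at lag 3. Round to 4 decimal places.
\phi_{33} = 0.4270

The PACF at lag k is phi_{kk}, the last component of the solution
to the Yule-Walker system G_k phi = r_k where
  (G_k)_{ij} = rho(|i - j|), (r_k)_i = rho(i), i,j = 1..k.
Equivalently, Durbin-Levinson gives phi_{kk} iteratively:
  phi_{11} = rho(1)
  phi_{kk} = [rho(k) - sum_{j=1..k-1} phi_{k-1,j} rho(k-j)]
            / [1 - sum_{j=1..k-1} phi_{k-1,j} rho(j)],
  phi_{k,j} = phi_{k-1,j} - phi_{kk} phi_{k-1,k-j},  j = 1..k-1.
Step k = 1:
  phi_11 = rho(1) = -0.1011.
Step k = 2:
  phi_22 = [rho(2) - phi_11 rho(1)] / [1 - phi_11 rho(1)] = [-0.4275 - (-0.1011)(-0.1011)] / [1 - (-0.1011)(-0.1011)]
         = -0.43772121 / 0.98977879 = -0.442241.
  Update: phi_21 = phi_11 - phi_22 phi_11 = -0.1011 - (-0.442241)(-0.1011) = -0.145811.
Step k = 3:
  phi_33 = [rho(3) - phi_21 rho(2) - phi_22 rho(1)] / [1 - phi_21 rho(1) - phi_22 rho(2)]
    numerator   = 0.447 - (-0.145811)(-0.4275) - (-0.442241)(-0.1011) = 0.33995535
    denominator = 1 - (-0.145811)(-0.1011) - (-0.442241)(-0.4275) = 0.79620033
  phi_33 = 0.33995535 / 0.79620033 = 0.427.
Therefore phi_{33} = 0.4270.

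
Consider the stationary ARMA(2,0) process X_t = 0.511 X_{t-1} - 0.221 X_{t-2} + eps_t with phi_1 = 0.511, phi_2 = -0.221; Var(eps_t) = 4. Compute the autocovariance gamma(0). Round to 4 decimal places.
\gamma(0) = 5.0984

Multiply the model equation by X_{t-k} and take expectations. With theta_0 = psi_0 = 1 and psi_j the MA(infinity) weights, this gives
  gamma(k) - sum_i phi_i gamma(k-i) = c_k,
  c_k = sigma^2 * sum_{j=k..q} theta_j psi_{j-k}   (c_k = 0 for k > q),
using gamma(-m) = gamma(m).
Pure AR (q = 0): c_0 = sigma^2 = 4, c_k = 0 for k >= 1.
Equations for k = 0, 1, 2 (AR order 2, c_2 = 0):
  (E0) gamma(0) = phi_1 gamma(1) + phi_2 gamma(2) + c_0
  (E1) gamma(1) = phi_1 gamma(0) + phi_2 gamma(1) + c_1
  (E2) gamma(2) = phi_1 gamma(1) + phi_2 gamma(0)
From (E1): gamma(1) = A gamma(0) + B with
  A = phi_1 / (1 - phi_2) = 0.511 / 1.221 = 0.418509,   B = c_1 / (1 - phi_2) = 0 / 1.221 = 0.
Insert (E2) into (E0): gamma(0) (1 - phi_2^2) = phi_1 (1 + phi_2) gamma(1) + c_0.
  phi_1 (1 + phi_2) = (0.511)(0.779) = 0.398069,   1 - phi_2^2 = 0.951159.
Replace gamma(1) by A gamma(0) + B and collect gamma(0):
  gamma(0) [0.951159 - (0.398069)(0.418509)] = c_0 = 4
  gamma(0) * 0.784563 = 4
  gamma(0) = 4 / 0.784563 = 5.098377.
Therefore gamma(0) = 5.0984 (to 4 decimal places).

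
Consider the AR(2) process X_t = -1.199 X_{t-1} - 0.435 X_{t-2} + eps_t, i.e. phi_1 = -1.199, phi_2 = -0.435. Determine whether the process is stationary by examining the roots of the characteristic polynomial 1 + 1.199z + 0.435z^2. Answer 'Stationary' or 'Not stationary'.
\text{Stationary}

The AR(p) characteristic polynomial is P(z) = 1 + 1.199z + 0.435z^2.
Stationarity requires all roots to lie outside the unit circle, i.e. |z| > 1 for every root.
Set 1 + (1.199) z + (0.435) z^2 = 0, i.e. a z^2 + b z + c = 0 with a = 0.435, b = 1.199, c = 1.
Discriminant D = b^2 - 4ac = (1.199)^2 - 4*(0.435)*1 = 1.437601 - (1.74) = -0.302399.
D < 0, so the roots are the complex-conjugate pair z = (-b +/- i sqrt(-D)) / (2a) = -1.3782 +/- 0.6321i.
For a conjugate pair |z|^2 = z * conj(z) = (product of roots) = c/a = 1/(0.435) = 2.298851, so |z| = sqrt(2.298851) = 1.5162 for both roots.
Moduli of all roots: 1.5162, 1.5162.
All moduli strictly greater than 1? Yes.
Verdict: Stationary.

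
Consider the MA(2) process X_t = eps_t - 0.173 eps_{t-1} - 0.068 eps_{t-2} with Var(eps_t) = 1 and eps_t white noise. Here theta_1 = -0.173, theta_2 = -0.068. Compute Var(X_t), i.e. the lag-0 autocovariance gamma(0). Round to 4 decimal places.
\gamma(0) = 1.0346

For an MA(q) process X_t = eps_t + sum_i theta_i eps_{t-i} with
Var(eps_t) = sigma^2, the variance is
  gamma(0) = sigma^2 * (1 + sum_i theta_i^2).
  sum_i theta_i^2 = (-0.173)^2 + (-0.068)^2 = 0.029929 + 0.004624 = 0.034553.
  gamma(0) = 1 * (1 + 0.034553) = 1 * 1.034553 = 1.034553, which rounds to 1.0346.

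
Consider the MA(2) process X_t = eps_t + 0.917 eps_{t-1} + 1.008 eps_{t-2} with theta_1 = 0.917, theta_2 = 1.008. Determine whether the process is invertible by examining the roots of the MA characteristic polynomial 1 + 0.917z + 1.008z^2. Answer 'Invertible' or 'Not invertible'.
\text{Not invertible}

The MA(q) characteristic polynomial is P(z) = 1 + 0.917z + 1.008z^2.
Invertibility requires all roots to lie outside the unit circle, i.e. |z| > 1 for every root.
Set 1 + (0.917) z + (1.008) z^2 = 0, i.e. a z^2 + b z + c = 0 with a = 1.008, b = 0.917, c = 1.
Discriminant D = b^2 - 4ac = (0.917)^2 - 4*(1.008)*1 = 0.840889 - (4.032) = -3.191111.
D < 0, so the roots are the complex-conjugate pair z = (-b +/- i sqrt(-D)) / (2a) = -0.4549 +/- 0.8861i.
For a conjugate pair |z|^2 = z * conj(z) = (product of roots) = c/a = 1/(1.008) = 0.992063, so |z| = sqrt(0.992063) = 0.996 for both roots.
Moduli of all roots: 0.9960, 0.9960.
All moduli strictly greater than 1? No.
Verdict: Not invertible.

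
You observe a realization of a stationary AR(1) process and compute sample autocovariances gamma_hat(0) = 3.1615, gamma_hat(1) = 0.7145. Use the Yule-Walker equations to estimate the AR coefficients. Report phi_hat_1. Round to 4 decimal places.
\hat\phi_{1} = 0.2260

The Yule-Walker equations for an AR(p) process read, in matrix form,
  Gamma_p phi = r_p,   with   (Gamma_p)_{ij} = gamma(|i - j|),
                       (r_p)_i = gamma(i),   i,j = 1..p.
Substitute the sample gammas (Toeplitz matrix and right-hand side of size 1):
  Gamma_p = [[3.1615]]
  r_p     = [0.7145]
With p = 1 this is the single equation gamma(0) phi_1 = gamma(1):
  phi_hat_1 = gamma(1) / gamma(0) = 0.7145 / 3.1615 = 0.2260.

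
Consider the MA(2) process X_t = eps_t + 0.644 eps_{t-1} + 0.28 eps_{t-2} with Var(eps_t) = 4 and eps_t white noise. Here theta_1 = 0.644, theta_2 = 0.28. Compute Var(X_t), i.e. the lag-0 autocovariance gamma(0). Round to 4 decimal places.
\gamma(0) = 5.9725

For an MA(q) process X_t = eps_t + sum_i theta_i eps_{t-i} with
Var(eps_t) = sigma^2, the variance is
  gamma(0) = sigma^2 * (1 + sum_i theta_i^2).
  sum_i theta_i^2 = (0.644)^2 + (0.28)^2 = 0.414736 + 0.0784 = 0.493136.
  gamma(0) = 4 * (1 + 0.493136) = 4 * 1.493136 = 5.972544, which rounds to 5.9725.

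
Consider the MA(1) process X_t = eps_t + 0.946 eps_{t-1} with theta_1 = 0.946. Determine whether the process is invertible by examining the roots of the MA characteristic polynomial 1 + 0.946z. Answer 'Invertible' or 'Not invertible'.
\text{Invertible}

The MA(q) characteristic polynomial is P(z) = 1 + 0.946z.
Invertibility requires all roots to lie outside the unit circle, i.e. |z| > 1 for every root.
This is linear in z: 1 + (0.946) z = 0  =>  z = -1/(0.946) = -1.057082,  |z| = 1.057082.
Moduli of all roots: 1.0571.
All moduli strictly greater than 1? Yes.
Verdict: Invertible.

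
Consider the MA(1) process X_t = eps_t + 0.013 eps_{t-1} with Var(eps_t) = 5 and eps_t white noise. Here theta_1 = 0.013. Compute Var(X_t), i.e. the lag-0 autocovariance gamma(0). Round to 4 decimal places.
\gamma(0) = 5.0008

For an MA(q) process X_t = eps_t + sum_i theta_i eps_{t-i} with
Var(eps_t) = sigma^2, the variance is
  gamma(0) = sigma^2 * (1 + sum_i theta_i^2).
  sum_i theta_i^2 = (0.013)^2 = 0.000169.
  gamma(0) = 5 * (1 + 0.000169) = 5 * 1.000169 = 5.000845, which rounds to 5.0008.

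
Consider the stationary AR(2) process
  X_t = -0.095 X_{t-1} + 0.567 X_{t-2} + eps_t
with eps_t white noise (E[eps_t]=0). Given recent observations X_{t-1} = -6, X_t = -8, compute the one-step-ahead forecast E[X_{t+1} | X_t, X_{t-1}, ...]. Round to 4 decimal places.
E[X_{t+1} \mid \mathcal F_t] = -2.6420

For an AR(p) model X_t = c + sum_i phi_i X_{t-i} + eps_t, the
one-step-ahead conditional mean is
  E[X_{t+1} | X_t, ...] = c + sum_i phi_i X_{t+1-i}.
Substitute known values:
  E[X_{t+1} | ...] = (-0.095) * (-8) + (0.567) * (-6)
                   = -2.6420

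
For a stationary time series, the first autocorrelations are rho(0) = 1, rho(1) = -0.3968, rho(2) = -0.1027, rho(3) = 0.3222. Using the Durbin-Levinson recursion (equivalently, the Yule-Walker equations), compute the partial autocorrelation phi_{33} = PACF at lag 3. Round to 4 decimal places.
\phi_{33} = 0.1920

The PACF at lag k is phi_{kk}, the last component of the solution
to the Yule-Walker system G_k phi = r_k where
  (G_k)_{ij} = rho(|i - j|), (r_k)_i = rho(i), i,j = 1..k.
Equivalently, Durbin-Levinson gives phi_{kk} iteratively:
  phi_{11} = rho(1)
  phi_{kk} = [rho(k) - sum_{j=1..k-1} phi_{k-1,j} rho(k-j)]
            / [1 - sum_{j=1..k-1} phi_{k-1,j} rho(j)],
  phi_{k,j} = phi_{k-1,j} - phi_{kk} phi_{k-1,k-j},  j = 1..k-1.
Step k = 1:
  phi_11 = rho(1) = -0.3968.
Step k = 2:
  phi_22 = [rho(2) - phi_11 rho(1)] / [1 - phi_11 rho(1)] = [-0.1027 - (-0.3968)(-0.3968)] / [1 - (-0.3968)(-0.3968)]
         = -0.26015024 / 0.84254976 = -0.308765.
  Update: phi_21 = phi_11 - phi_22 phi_11 = -0.3968 - (-0.308765)(-0.3968) = -0.519318.
Step k = 3:
  phi_33 = [rho(3) - phi_21 rho(2) - phi_22 rho(1)] / [1 - phi_21 rho(1) - phi_22 rho(2)]
    numerator   = 0.3222 - (-0.519318)(-0.1027) - (-0.308765)(-0.3968) = 0.14634791
    denominator = 1 - (-0.519318)(-0.3968) - (-0.308765)(-0.1027) = 0.76222436
  phi_33 = 0.14634791 / 0.76222436 = 0.192.
Therefore phi_{33} = 0.1920.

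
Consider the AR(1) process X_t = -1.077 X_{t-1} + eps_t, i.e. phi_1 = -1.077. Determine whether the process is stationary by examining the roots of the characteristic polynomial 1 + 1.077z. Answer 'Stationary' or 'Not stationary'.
\text{Not stationary}

The AR(p) characteristic polynomial is P(z) = 1 + 1.077z.
Stationarity requires all roots to lie outside the unit circle, i.e. |z| > 1 for every root.
This is linear in z: 1 + (1.077) z = 0  =>  z = -1/(1.077) = -0.928505,  |z| = 0.928505.
Moduli of all roots: 0.9285.
All moduli strictly greater than 1? No.
Verdict: Not stationary.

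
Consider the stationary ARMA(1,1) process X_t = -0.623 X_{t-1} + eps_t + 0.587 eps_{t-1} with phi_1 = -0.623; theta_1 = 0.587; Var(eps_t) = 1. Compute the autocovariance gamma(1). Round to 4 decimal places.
\gamma(1) = -0.0373

Multiply the model equation by X_{t-k} and take expectations. With theta_0 = psi_0 = 1 and psi_j the MA(infinity) weights, this gives
  gamma(k) - sum_i phi_i gamma(k-i) = c_k,
  c_k = sigma^2 * sum_{j=k..q} theta_j psi_{j-k}   (c_k = 0 for k > q),
using gamma(-m) = gamma(m).
psi-weights needed (psi_j = theta_j + sum_i phi_i psi_{j-i}):
  psi_1 = theta_1 + phi_1 = 0.587 + (-0.623) = -0.036
Right-hand sides:
  c_0 = sigma^2 (1 + theta_1 psi_1) = 1 * (1 + (0.587)(-0.036)) = 1 * 0.978868 = 0.978868
  c_1 = sigma^2 theta_1 = 1 * (0.587) = 0.587
  c_2 = 0
Equations for k = 0 and k = 1 (AR order 1):
  gamma(0) = phi_1 gamma(1) + c_0
  gamma(1) = phi_1 gamma(0) + c_1
Substituting the second into the first: gamma(0) (1 - phi_1^2) = c_0 + phi_1 c_1, so
  gamma(0) = (c_0 + phi_1 c_1) / (1 - phi_1^2) = (0.978868 + (-0.623)(0.587)) / (1 - (-0.623)^2) = 0.613167 / 0.611871 = 1.002118.
  gamma(1) = phi_1 gamma(0) + c_1 = (-0.623)(1.002118) + (0.587) = -0.03732.
Therefore gamma(1) = -0.0373 (to 4 decimal places).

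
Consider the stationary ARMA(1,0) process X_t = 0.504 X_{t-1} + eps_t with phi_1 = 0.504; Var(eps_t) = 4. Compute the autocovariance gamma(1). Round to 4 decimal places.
\gamma(1) = 2.7025

Multiply the model equation by X_{t-k} and take expectations. With theta_0 = psi_0 = 1 and psi_j the MA(infinity) weights, this gives
  gamma(k) - sum_i phi_i gamma(k-i) = c_k,
  c_k = sigma^2 * sum_{j=k..q} theta_j psi_{j-k}   (c_k = 0 for k > q),
using gamma(-m) = gamma(m).
Pure AR (q = 0): c_0 = sigma^2 = 4, c_k = 0 for k >= 1.
Equations for k = 0 and k = 1 (AR order 1):
  gamma(0) = phi_1 gamma(1) + c_0
  gamma(1) = phi_1 gamma(0) + c_1
Substituting the second into the first: gamma(0) (1 - phi_1^2) = c_0 + phi_1 c_1, so
  gamma(0) = c_0 / (1 - phi_1^2) = 4 / (1 - (0.504)^2) = 4 / 0.745984 = 5.362045.
  gamma(1) = phi_1 gamma(0) = (0.504)(5.362045) = 2.702471.
Therefore gamma(1) = 2.7025 (to 4 decimal places).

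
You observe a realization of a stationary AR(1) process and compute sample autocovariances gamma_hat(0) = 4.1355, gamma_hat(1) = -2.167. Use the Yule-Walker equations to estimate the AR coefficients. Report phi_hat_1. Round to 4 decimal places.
\hat\phi_{1} = -0.5240

The Yule-Walker equations for an AR(p) process read, in matrix form,
  Gamma_p phi = r_p,   with   (Gamma_p)_{ij} = gamma(|i - j|),
                       (r_p)_i = gamma(i),   i,j = 1..p.
Substitute the sample gammas (Toeplitz matrix and right-hand side of size 1):
  Gamma_p = [[4.1355]]
  r_p     = [-2.167]
With p = 1 this is the single equation gamma(0) phi_1 = gamma(1):
  phi_hat_1 = gamma(1) / gamma(0) = -2.167 / 4.1355 = -0.5240.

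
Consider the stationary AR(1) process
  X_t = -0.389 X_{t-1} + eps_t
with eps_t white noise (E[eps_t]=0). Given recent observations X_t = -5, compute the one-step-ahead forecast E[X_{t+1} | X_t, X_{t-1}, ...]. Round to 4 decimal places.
E[X_{t+1} \mid \mathcal F_t] = 1.9450

For an AR(p) model X_t = c + sum_i phi_i X_{t-i} + eps_t, the
one-step-ahead conditional mean is
  E[X_{t+1} | X_t, ...] = c + sum_i phi_i X_{t+1-i}.
Substitute known values:
  E[X_{t+1} | ...] = (-0.389) * (-5)
                   = 1.9450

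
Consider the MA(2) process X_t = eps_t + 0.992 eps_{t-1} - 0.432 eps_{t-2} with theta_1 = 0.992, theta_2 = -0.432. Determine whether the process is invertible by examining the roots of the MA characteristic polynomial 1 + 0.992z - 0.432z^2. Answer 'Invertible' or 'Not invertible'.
\text{Not invertible}

The MA(q) characteristic polynomial is P(z) = 1 + 0.992z - 0.432z^2.
Invertibility requires all roots to lie outside the unit circle, i.e. |z| > 1 for every root.
Set 1 + (0.992) z + (-0.432) z^2 = 0, i.e. a z^2 + b z + c = 0 with a = -0.432, b = 0.992, c = 1.
Discriminant D = b^2 - 4ac = (0.992)^2 - 4*(-0.432)*1 = 0.984064 - (-1.728) = 2.712064.
D >= 0, so the roots are real: z = (-b +/- sqrt(D)) / (2a) = (-0.992 +/- 1.646835) / (-0.864).
  z_1 = (-0.992 + 1.646835) / (-0.864) = -0.7579,   |z_1| = 0.7579.
  z_2 = (-0.992 - 1.646835) / (-0.864) = 3.0542,   |z_2| = 3.0542.
Moduli of all roots: 0.7579, 3.0542.
All moduli strictly greater than 1? No.
Verdict: Not invertible.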